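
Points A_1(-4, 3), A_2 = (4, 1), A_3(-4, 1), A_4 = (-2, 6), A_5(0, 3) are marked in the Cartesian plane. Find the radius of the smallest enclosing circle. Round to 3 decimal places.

By Welzl's lemma the MEC is supported by two points (diametrically opposite) or three points (on a circumcircle).
The minimum enclosing circle is determined by three boundary points: A_2, A_3, A_4.
Their circumcentre is (0, 2.3) with r² = 17.69.
The farthest remaining point A_1 is at distance² 16.49 ≤ 17.69.
r = √(17.69) ≈ 4.206.

4.206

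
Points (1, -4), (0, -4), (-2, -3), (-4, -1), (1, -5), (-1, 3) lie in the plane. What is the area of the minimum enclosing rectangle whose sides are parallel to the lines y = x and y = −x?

In coordinates u = x + y, v = x − y the rectangle is axis-aligned; the map (x,y)→(u,v) scales areas by 2.
u-values: -3, -4, -5, -5, -4, 2; range = 2 − (-5) = 7.
v-values: 5, 4, 1, -3, 6, -4; range = 6 − (-4) = 10.
Area = (7 × 10) / 2 = 35.

35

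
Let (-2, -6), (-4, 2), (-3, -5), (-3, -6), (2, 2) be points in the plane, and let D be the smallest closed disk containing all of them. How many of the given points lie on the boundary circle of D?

3

By Welzl's lemma the MEC is supported by two points (diametrically opposite) or three points (on a circumcircle).
The minimum enclosing circle is determined by three boundary points: (-4, 2), (-3, -6), (2, 2).
Their circumcentre is (-1, -1.6875) with r² = 22.59765625.
The farthest remaining point (-2, -6) is at distance² 19.59765625 ≤ 22.59765625.
The points at distance exactly r from the centre are (-4, 2), (-3, -6), (2, 2) — 3 points.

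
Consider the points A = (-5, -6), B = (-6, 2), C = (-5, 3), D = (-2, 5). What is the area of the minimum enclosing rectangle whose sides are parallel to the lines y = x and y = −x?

63

In coordinates u = x + y, v = x − y the rectangle is axis-aligned; the map (x,y)→(u,v) scales areas by 2.
u-values: -11, -4, -2, 3; range = 3 − (-11) = 14.
v-values: 1, -8, -8, -7; range = 1 − (-8) = 9.
Area = (14 × 9) / 2 = 63.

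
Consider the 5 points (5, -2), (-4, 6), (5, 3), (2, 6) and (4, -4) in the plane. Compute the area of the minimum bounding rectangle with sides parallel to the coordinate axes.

90

x ranges over [-4, 5], width 9.
y ranges over [-4, 6], height 10.
Area = 9 × 10 = 90.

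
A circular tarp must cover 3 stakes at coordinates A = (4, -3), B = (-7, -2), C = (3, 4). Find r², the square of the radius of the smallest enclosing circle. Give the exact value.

25925/722

Side lengths²: AB² = 122, AC² = 50, BC² = 136.
Since BC² = 136 < 122 + 50 = 172, the triangle is acute, so the smallest enclosing circle is the circumcircle.
Circumcentre = (-49/38, -7/38), r² = 25925/722.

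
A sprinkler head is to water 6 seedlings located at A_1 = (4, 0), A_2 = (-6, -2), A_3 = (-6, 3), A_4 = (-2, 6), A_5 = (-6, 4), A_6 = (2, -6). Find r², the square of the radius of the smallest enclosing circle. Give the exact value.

2050/49

A smallest enclosing disk is always determined by at most three of the input points on its boundary.
The minimum enclosing circle is determined by three boundary points: A_4, A_5, A_6.
Their circumcentre is (-9/7, -3/7) with r² = 2050/49.
The farthest remaining point A_3 is at distance² 1665/49 ≤ 2050/49.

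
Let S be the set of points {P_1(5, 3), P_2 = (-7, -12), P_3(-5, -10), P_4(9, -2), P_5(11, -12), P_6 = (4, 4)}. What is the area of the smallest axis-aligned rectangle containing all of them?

x ranges over [-7, 11], width 18.
y ranges over [-12, 4], height 16.
Area = 18 × 16 = 288.

288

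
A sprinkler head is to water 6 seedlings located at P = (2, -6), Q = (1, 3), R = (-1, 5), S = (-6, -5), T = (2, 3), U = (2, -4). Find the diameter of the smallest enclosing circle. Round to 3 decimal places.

The minimum enclosing circle of a finite set is fixed by two of the points (as a diameter) or three (as a circumcircle).
The minimum enclosing circle is determined by three boundary points: P, R, S.
Their circumcentre is (-49/34, -35/34) with r² = 21125/578.
The farthest remaining point T is at distance² 16229/578 ≤ 21125/578.
Diameter = 2r = 2√(21125/578) ≈ 12.091.

12.091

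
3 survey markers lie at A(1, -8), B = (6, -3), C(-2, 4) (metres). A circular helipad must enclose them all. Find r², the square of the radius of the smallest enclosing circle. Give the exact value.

Side lengths²: AB² = 50, AC² = 153, BC² = 113.
Since AC² = 153 < 113 + 50 = 163, the triangle is acute, so the smallest enclosing circle is the circumcircle.
Circumcentre = (-0.1, -1.9), r² = 38.42.

38.42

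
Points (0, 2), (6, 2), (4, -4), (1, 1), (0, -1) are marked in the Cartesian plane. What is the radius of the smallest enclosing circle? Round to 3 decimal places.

A smallest enclosing disk is always determined by at most three of the input points on its boundary.
The minimum enclosing circle is determined by three boundary points: (0, 2), (6, 2), (4, -4).
Their circumcentre is (3, -1/3) with r² = 130/9.
The farthest remaining point (0, -1) is at distance² 85/9 ≤ 130/9.
r = √(130/9) ≈ 3.801.

3.801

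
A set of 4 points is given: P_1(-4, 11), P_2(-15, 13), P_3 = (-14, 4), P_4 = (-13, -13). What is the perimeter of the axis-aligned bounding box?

74

Width = max x − min x = -4 − (-15) = 11.
Height = max y − min y = 13 − (-13) = 26.
Perimeter = 2(11 + 26) = 74.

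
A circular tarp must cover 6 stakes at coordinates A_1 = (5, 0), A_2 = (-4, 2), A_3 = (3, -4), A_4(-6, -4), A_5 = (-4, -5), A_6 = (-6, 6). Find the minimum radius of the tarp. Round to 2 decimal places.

The minimum enclosing circle of a finite set is fixed by two of the points (as a diameter) or three (as a circumcircle).
The farthest pair is A_3–A_6 with squared distance 181. The circle on this segment as diameter has centre (-1.5, 1) and r² = 181/4 = 45.25.
Check A_1: distance² to centre = 43.25 ≤ 45.25, so it lies inside.
All remaining points lie in this disk, and no smaller disk contains both endpoints, so this is the minimum enclosing circle.
r = √(45.25) ≈ 6.73.

6.73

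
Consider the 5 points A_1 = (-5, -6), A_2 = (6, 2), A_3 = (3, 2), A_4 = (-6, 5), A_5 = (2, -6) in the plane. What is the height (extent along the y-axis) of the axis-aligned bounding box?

max y = 5, min y = -6, so height = 11.

11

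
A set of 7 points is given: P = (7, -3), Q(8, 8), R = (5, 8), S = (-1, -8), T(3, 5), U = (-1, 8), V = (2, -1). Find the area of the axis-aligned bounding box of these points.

x ranges over [-1, 8], width 9.
y ranges over [-8, 8], height 16.
Area = 9 × 16 = 144.

144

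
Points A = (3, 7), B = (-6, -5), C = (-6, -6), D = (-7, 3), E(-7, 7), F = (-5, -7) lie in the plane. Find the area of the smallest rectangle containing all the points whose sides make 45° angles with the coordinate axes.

In coordinates u = x + y, v = x − y the rectangle is axis-aligned; the map (x,y)→(u,v) scales areas by 2.
u-values: 10, -11, -12, -4, 0, -12; range = 10 − (-12) = 22.
v-values: -4, -1, 0, -10, -14, 2; range = 2 − (-14) = 16.
Area = (22 × 16) / 2 = 176.

176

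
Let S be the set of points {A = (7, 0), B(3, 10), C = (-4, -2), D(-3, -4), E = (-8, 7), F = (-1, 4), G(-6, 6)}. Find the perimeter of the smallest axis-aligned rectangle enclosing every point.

Width = max x − min x = 7 − (-8) = 15.
Height = max y − min y = 10 − (-4) = 14.
Perimeter = 2(15 + 14) = 58.

58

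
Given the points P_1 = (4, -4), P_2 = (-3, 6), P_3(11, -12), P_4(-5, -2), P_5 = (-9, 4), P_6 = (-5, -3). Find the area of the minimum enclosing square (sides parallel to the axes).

400

The bounding box has width 20 and height 18.
An axis-aligned square enclosing the set must have side ≥ max(width, height).
So the minimum side is max(20, 18) = 20.
Area = 20² = 400.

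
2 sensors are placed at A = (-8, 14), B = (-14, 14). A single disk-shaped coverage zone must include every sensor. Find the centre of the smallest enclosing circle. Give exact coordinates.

The smallest circle enclosing two points has them as diameter endpoints.
Centre = midpoint = (-11, 14); r² = |AB|²/4 = 36/4 = 9.
Centre = (-11, 14).

(-11, 14)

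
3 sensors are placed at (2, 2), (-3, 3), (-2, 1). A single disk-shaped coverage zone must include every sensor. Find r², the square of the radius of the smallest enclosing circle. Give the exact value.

6.5

Call the three points A, B, C in the order given.
Side lengths²: AB² = 26, AC² = 17, BC² = 5.
Since AB² = 26 ≥ 17 + 5 = 22, the angle opposite AB is not acute, so the smallest enclosing circle has AB as diameter.
Centre = midpoint of AB = (-0.5, 2.5), r² = 26/4 = 6.5.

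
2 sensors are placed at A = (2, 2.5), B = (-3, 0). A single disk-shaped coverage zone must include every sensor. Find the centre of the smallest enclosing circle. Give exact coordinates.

The smallest circle enclosing two points has them as diameter endpoints.
Centre = midpoint = (-0.5, 1.25); r² = |AB|²/4 = 31.25/4 = 7.8125.
Centre = (-0.5, 1.25).

(-0.5, 1.25)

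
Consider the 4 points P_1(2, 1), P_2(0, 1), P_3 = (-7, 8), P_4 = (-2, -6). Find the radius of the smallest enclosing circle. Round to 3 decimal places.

7.433

A smallest enclosing disk is always determined by at most three of the input points on its boundary.
The farthest pair is P_3–P_4 with squared distance 221. The circle on this segment as diameter has centre (-4.5, 1) and r² = 221/4 = 55.25.
Check P_1: distance² to centre = 42.25 ≤ 55.25, so it lies inside.
All remaining points lie in this disk, and no smaller disk contains both endpoints, so this is the minimum enclosing circle.
r = √(55.25) ≈ 7.433.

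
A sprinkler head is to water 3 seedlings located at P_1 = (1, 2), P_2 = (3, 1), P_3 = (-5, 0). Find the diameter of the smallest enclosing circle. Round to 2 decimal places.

Side lengths²: P_1P_2² = 5, P_1P_3² = 40, P_2P_3² = 65.
Since P_2P_3² = 65 ≥ 40 + 5 = 45, the angle opposite P_2P_3 is not acute, so the smallest enclosing circle has P_2P_3 as diameter.
Centre = midpoint of P_2P_3 = (-1, 0.5), r² = 65/4 = 16.25.
Diameter = 2r = 2√(16.25) ≈ 8.06.

8.06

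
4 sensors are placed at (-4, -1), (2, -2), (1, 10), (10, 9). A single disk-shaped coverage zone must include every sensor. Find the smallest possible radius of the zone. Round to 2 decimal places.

The minimum enclosing circle of a finite set is fixed by two of the points (as a diameter) or three (as a circumcircle).
The farthest pair is (-4, -1)–(10, 9) with squared distance 296. The circle on this segment as diameter has centre (3, 4) and r² = 296/4 = 74.
Check (2, -2): distance² to centre = 37 ≤ 74, so it lies inside.
All remaining points lie in this disk, and no smaller disk contains both endpoints, so this is the minimum enclosing circle.
r = √74 ≈ 8.60.

8.60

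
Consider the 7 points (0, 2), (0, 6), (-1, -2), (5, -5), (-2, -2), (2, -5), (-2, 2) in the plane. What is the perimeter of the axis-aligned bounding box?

36

Width = max x − min x = 5 − (-2) = 7.
Height = max y − min y = 6 − (-5) = 11.
Perimeter = 2(7 + 11) = 36.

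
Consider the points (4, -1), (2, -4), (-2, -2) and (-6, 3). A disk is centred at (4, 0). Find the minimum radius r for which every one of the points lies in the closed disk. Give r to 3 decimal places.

10.440

The required radius is the distance from (4, 0) to the farthest point.
Squared distances: 1, 20, 40, 109.
Maximum is 109, attained at (-6, 3).
r = √109 ≈ 10.440.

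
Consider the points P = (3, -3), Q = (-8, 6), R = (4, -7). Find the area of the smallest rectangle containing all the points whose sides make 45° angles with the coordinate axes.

37.5

In coordinates u = x + y, v = x − y the rectangle is axis-aligned; the map (x,y)→(u,v) scales areas by 2.
u-values: 0, -2, -3; range = 0 − (-3) = 3.
v-values: 6, -14, 11; range = 11 − (-14) = 25.
Area = (3 × 25) / 2 = 37.5.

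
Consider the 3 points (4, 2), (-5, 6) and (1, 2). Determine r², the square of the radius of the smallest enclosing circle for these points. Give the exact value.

Call the three points A, B, C in the order given.
Side lengths²: AB² = 97, AC² = 9, BC² = 52.
Since AB² = 97 ≥ 52 + 9 = 61, the angle opposite AB is not acute, so the smallest enclosing circle has AB as diameter.
Centre = midpoint of AB = (-0.5, 4), r² = 97/4 = 24.25.

24.25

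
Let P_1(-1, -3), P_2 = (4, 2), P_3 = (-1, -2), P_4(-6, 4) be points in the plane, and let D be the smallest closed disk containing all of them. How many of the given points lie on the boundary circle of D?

By Welzl's lemma the MEC is supported by two points (diametrically opposite) or three points (on a circumcircle).
The minimum enclosing circle is determined by three boundary points: P_1, P_2, P_4.
Their circumcentre is (-7/6, 13/6) with r² = 481/18.
The farthest remaining point P_3 is at distance² 313/18 ≤ 481/18.
The points at distance exactly r from the centre are P_1, P_2, P_4 — 3 points.

3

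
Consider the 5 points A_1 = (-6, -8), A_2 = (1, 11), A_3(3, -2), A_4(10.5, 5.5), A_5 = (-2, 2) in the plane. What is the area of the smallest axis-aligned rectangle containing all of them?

x ranges over [-6, 10.5], width 16.5.
y ranges over [-8, 11], height 19.
Area = 16.5 × 19 = 313.5.

313.5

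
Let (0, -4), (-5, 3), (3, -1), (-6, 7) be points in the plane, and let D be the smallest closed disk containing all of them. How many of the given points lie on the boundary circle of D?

3

The minimum enclosing circle of a finite set is fixed by two of the points (as a diameter) or three (as a circumcircle).
The minimum enclosing circle is determined by three boundary points: (0, -4), (3, -1), (-6, 7).
Their circumcentre is (-91/34, 57/34) with r² = 22765/578.
The farthest remaining point (-5, 3) is at distance² 4133/578 ≤ 22765/578.
The points at distance exactly r from the centre are (0, -4), (3, -1), (-6, 7) — 3 points.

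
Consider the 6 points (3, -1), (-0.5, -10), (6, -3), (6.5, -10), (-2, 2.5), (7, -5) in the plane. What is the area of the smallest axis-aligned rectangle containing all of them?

x ranges over [-2, 7], width 9.
y ranges over [-10, 2.5], height 12.5.
Area = 9 × 12.5 = 112.5.

112.5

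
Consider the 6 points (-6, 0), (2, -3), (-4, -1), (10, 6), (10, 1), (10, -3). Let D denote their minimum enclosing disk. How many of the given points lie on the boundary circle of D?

A smallest enclosing disk is always determined by at most three of the input points on its boundary.
The minimum enclosing circle is determined by three boundary points: (-6, 0), (10, 6), (10, -3).
Their circumcentre is (2.5625, 1.5) with r² = 75.56640625.
The farthest remaining point (10, 1) is at distance² 55.56640625 ≤ 75.56640625.
The points at distance exactly r from the centre are (-6, 0), (10, 6), (10, -3) — 3 points.

3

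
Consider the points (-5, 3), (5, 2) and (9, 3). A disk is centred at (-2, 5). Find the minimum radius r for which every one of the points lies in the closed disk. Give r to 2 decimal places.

11.18

The required radius is the distance from (-2, 5) to the farthest point.
Squared distances: 13, 58, 125.
Maximum is 125, attained at (9, 3).
r = √125 ≈ 11.18.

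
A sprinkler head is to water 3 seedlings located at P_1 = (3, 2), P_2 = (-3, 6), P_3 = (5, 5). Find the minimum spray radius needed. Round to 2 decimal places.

4.03

Side lengths²: P_1P_2² = 52, P_1P_3² = 13, P_2P_3² = 65.
Since P_2P_3² = 65 ≥ 52 + 13 = 65, the angle opposite P_2P_3 is not acute, so the smallest enclosing circle has P_2P_3 as diameter.
Centre = midpoint of P_2P_3 = (1, 5.5), r² = 65/4 = 16.25.
r = √(16.25) ≈ 4.03.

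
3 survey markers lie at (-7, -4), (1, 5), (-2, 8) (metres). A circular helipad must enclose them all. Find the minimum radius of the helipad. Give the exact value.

6.5

Call the three points A, B, C in the order given.
Side lengths²: AB² = 145, AC² = 169, BC² = 18.
Since AC² = 169 ≥ 145 + 18 = 163, the angle opposite AC is not acute, so the smallest enclosing circle has AC as diameter.
Centre = midpoint of AC = (-4.5, 2), r² = 169/4 = 42.25.
r = √(42.25) = 6.5.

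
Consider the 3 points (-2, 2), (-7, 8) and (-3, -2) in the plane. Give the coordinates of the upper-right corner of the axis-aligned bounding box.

(-2, 8)

x-range [-7, -2], y-range [-2, 8].
The upper-right corner is (-2, 8).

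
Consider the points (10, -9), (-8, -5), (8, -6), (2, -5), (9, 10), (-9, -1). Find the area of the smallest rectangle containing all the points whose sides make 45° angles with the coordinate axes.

In coordinates u = x + y, v = x − y the rectangle is axis-aligned; the map (x,y)→(u,v) scales areas by 2.
u-values: 1, -13, 2, -3, 19, -10; range = 19 − (-13) = 32.
v-values: 19, -3, 14, 7, -1, -8; range = 19 − (-8) = 27.
Area = (32 × 27) / 2 = 432.

432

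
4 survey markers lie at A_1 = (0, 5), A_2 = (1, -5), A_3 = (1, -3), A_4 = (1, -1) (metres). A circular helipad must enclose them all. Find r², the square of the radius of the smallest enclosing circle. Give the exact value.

25.25

By Welzl's lemma the MEC is supported by two points (diametrically opposite) or three points (on a circumcircle).
The farthest pair is A_1–A_2 with squared distance 101. The circle on this segment as diameter has centre (0.5, 0) and r² = 101/4 = 25.25.
Check A_3: distance² to centre = 9.25 ≤ 25.25, so it lies inside.
All remaining points lie in this disk, and no smaller disk contains both endpoints, so this is the minimum enclosing circle.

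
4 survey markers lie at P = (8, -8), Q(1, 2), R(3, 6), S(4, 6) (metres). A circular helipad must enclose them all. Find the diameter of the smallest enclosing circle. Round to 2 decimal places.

14.87

By Welzl's lemma the MEC is supported by two points (diametrically opposite) or three points (on a circumcircle).
The farthest pair is P–R with squared distance 221. The circle on this segment as diameter has centre (5.5, -1) and r² = 221/4 = 55.25.
Check Q: distance² to centre = 29.25 ≤ 55.25, so it lies inside.
All remaining points lie in this disk, and no smaller disk contains both endpoints, so this is the minimum enclosing circle.
Diameter = 2r = 2√(55.25) ≈ 14.87.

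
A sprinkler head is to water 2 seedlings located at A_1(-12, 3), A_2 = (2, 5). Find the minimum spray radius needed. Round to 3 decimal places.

7.071

The smallest circle enclosing two points has them as diameter endpoints.
Centre = midpoint = (-5, 4); r² = |A_1A_2|²/4 = 200/4 = 50.
r = √50 ≈ 7.071.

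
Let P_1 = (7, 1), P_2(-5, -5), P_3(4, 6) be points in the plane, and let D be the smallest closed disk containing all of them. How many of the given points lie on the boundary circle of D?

3

Side lengths²: P_1P_2² = 180, P_1P_3² = 34, P_2P_3² = 202.
Since P_2P_3² = 202 < 180 + 34 = 214, the triangle is acute, so the smallest enclosing circle is the circumcircle.
Circumcentre = (-1/13, 2/13), r² = 8585/169.
The points at distance exactly r from the centre are P_1, P_2, P_3 — 3 points.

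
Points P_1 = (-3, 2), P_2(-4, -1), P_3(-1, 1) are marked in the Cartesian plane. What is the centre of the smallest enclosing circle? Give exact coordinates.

Side lengths²: P_1P_2² = 10, P_1P_3² = 5, P_2P_3² = 13.
Since P_2P_3² = 13 < 10 + 5 = 15, the triangle is acute, so the smallest enclosing circle is the circumcircle.
Circumcentre = (-37/14, 3/14), r² = 325/98.
Centre = (-37/14, 3/14).

(-37/14, 3/14)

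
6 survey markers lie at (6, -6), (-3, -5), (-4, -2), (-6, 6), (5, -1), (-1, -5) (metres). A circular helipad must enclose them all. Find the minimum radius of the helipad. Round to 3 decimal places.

The minimum enclosing circle of a finite set is fixed by two of the points (as a diameter) or three (as a circumcircle).
The farthest pair is (6, -6)–(-6, 6) with squared distance 288. The circle on this segment as diameter has centre (0, 0) and r² = 288/4 = 72.
Check (-3, -5): distance² to centre = 34 ≤ 72, so it lies inside.
All remaining points lie in this disk, and no smaller disk contains both endpoints, so this is the minimum enclosing circle.
r = √72 ≈ 8.485.

8.485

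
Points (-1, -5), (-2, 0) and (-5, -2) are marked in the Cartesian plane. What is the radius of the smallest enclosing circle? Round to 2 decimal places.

2.70

Call the three points A, B, C in the order given.
Side lengths²: AB² = 26, AC² = 25, BC² = 13.
Since AB² = 26 < 25 + 13 = 38, the triangle is acute, so the smallest enclosing circle is the circumcircle.
Circumcentre = (-81/34, -91/34), r² = 4225/578.
r = √(4225/578) ≈ 2.70.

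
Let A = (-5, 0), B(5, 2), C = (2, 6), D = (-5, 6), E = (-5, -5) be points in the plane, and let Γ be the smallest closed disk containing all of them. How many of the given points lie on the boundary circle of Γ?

3

By Welzl's lemma the MEC is supported by two points (diametrically opposite) or three points (on a circumcircle).
The minimum enclosing circle is determined by three boundary points: B, D, E.
Their circumcentre is (-1.4, 0.5) with r² = 43.21.
The farthest remaining point C is at distance² 41.81 ≤ 43.21.
The points at distance exactly r from the centre are B, D, E — 3 points.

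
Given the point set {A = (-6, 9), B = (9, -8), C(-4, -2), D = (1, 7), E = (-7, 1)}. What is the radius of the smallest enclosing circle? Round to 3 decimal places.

11.336

By Welzl's lemma the MEC is supported by two points (diametrically opposite) or three points (on a circumcircle).
The farthest pair is A–B with squared distance 514. The circle on this segment as diameter has centre (1.5, 0.5) and r² = 514/4 = 128.5.
Check C: distance² to centre = 36.5 ≤ 128.5, so it lies inside.
All remaining points lie in this disk, and no smaller disk contains both endpoints, so this is the minimum enclosing circle.
r = √(128.5) ≈ 11.336.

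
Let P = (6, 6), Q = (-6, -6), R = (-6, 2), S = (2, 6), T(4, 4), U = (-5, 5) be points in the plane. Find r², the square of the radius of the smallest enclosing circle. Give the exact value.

The minimum enclosing circle of a finite set is fixed by two of the points (as a diameter) or three (as a circumcircle).
The farthest pair is P–Q with squared distance 288. The circle on this segment as diameter has centre (0, 0) and r² = 288/4 = 72.
Check R: distance² to centre = 40 ≤ 72, so it lies inside.
All remaining points lie in this disk, and no smaller disk contains both endpoints, so this is the minimum enclosing circle.

72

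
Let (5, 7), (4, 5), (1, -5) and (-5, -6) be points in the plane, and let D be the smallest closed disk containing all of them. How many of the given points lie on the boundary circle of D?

The minimum enclosing circle of a finite set is fixed by two of the points (as a diameter) or three (as a circumcircle).
The farthest pair is (5, 7)–(-5, -6) with squared distance 269. The circle on this segment as diameter has centre (0, 0.5) and r² = 269/4 = 67.25.
Check (4, 5): distance² to centre = 36.25 ≤ 67.25, so it lies inside.
All remaining points lie in this disk, and no smaller disk contains both endpoints, so this is the minimum enclosing circle.
The points at distance exactly r from the centre are (5, 7), (-5, -6) — 2 points.

2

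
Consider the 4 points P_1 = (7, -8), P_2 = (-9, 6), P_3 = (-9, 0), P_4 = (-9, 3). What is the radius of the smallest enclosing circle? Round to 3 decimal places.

A smallest enclosing disk is always determined by at most three of the input points on its boundary.
The farthest pair is P_1–P_2 with squared distance 452. The circle on this segment as diameter has centre (-1, -1) and r² = 452/4 = 113.
Check P_3: distance² to centre = 65 ≤ 113, so it lies inside.
All remaining points lie in this disk, and no smaller disk contains both endpoints, so this is the minimum enclosing circle.
r = √113 ≈ 10.630.

10.630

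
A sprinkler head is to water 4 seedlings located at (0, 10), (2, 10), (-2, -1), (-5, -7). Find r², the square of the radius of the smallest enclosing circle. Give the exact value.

By Welzl's lemma the MEC is supported by two points (diametrically opposite) or three points (on a circumcircle).
The farthest pair is (2, 10)–(-5, -7) with squared distance 338. The circle on this segment as diameter has centre (-1.5, 1.5) and r² = 338/4 = 84.5.
Check (0, 10): distance² to centre = 74.5 ≤ 84.5, so it lies inside.
All remaining points lie in this disk, and no smaller disk contains both endpoints, so this is the minimum enclosing circle.

84.5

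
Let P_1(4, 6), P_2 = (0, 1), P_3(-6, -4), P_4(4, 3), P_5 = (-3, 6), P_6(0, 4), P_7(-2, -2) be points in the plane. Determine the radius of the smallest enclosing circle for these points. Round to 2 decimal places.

7.07

The minimum enclosing circle of a finite set is fixed by two of the points (as a diameter) or three (as a circumcircle).
The farthest pair is P_1–P_3 with squared distance 200. The circle on this segment as diameter has centre (-1, 1) and r² = 200/4 = 50.
Check P_2: distance² to centre = 1 ≤ 50, so it lies inside.
All remaining points lie in this disk, and no smaller disk contains both endpoints, so this is the minimum enclosing circle.
r = √50 ≈ 7.07.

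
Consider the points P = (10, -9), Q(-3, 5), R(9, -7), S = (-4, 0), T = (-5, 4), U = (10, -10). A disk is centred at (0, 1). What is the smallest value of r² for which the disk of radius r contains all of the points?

The required radius is the distance from (0, 1) to the farthest point.
Squared distances: 200, 25, 145, 17, 34, 221.
Maximum is 221, attained at U.

221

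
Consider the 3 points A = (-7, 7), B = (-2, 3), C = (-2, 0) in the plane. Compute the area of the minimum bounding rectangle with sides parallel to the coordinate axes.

35

x ranges over [-7, -2], width 5.
y ranges over [0, 7], height 7.
Area = 5 × 7 = 35.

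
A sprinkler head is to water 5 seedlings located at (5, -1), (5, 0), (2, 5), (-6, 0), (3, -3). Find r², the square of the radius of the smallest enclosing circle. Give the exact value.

A smallest enclosing disk is always determined by at most three of the input points on its boundary.
The minimum enclosing circle is determined by three boundary points: (5, -1), (2, 5), (-6, 0).
Their circumcentre is (-19/42, 1/42) with r² = 27145/882.
The farthest remaining point (5, 0) is at distance² 26221/882 ≤ 27145/882.

27145/882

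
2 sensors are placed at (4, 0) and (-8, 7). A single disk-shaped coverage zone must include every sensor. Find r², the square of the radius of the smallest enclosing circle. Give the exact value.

48.25

The smallest circle enclosing two points has them as diameter endpoints.
Centre = midpoint = (-2, 3.5); r² = |(4, 0)−(-8, 7)|²/4 = 193/4 = 48.25.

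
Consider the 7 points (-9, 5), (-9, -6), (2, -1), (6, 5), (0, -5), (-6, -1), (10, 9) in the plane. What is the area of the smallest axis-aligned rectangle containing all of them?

x ranges over [-9, 10], width 19.
y ranges over [-6, 9], height 15.
Area = 19 × 15 = 285.

285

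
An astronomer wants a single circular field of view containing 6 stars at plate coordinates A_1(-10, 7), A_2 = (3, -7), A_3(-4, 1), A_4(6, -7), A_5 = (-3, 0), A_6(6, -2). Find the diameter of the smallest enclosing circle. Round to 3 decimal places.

The farthest pair is A_1–A_4 with squared distance 452. The circle on this segment as diameter has centre (-2, 0) and r² = 452/4 = 113.
Check A_2: distance² to centre = 74 ≤ 113, so it lies inside.
All remaining points lie in this disk, and no smaller disk contains both endpoints, so this is the minimum enclosing circle.
Diameter = 2r = 2√113 ≈ 21.260.

21.260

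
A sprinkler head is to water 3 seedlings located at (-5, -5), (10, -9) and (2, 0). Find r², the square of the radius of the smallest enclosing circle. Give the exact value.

Call the three points A, B, C in the order given.
Side lengths²: AB² = 241, AC² = 74, BC² = 145.
Since AB² = 241 ≥ 145 + 74 = 219, the angle opposite AB is not acute, so the smallest enclosing circle has AB as diameter.
Centre = midpoint of AB = (2.5, -7), r² = 241/4 = 60.25.

60.25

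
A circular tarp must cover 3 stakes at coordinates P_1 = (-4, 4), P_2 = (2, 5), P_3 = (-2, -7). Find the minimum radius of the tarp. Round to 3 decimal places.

Side lengths²: P_1P_2² = 37, P_1P_3² = 125, P_2P_3² = 160.
Since P_2P_3² = 160 < 125 + 37 = 162, the triangle is acute, so the smallest enclosing circle is the circumcircle.
Circumcentre = (-3/34, -33/34), r² = 23125/578.
r = √(23125/578) ≈ 6.325.

6.325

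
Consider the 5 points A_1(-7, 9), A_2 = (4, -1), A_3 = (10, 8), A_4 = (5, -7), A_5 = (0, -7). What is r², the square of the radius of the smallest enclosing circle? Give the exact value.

18125/169

A smallest enclosing disk is always determined by at most three of the input points on its boundary.
The minimum enclosing circle is determined by three boundary points: A_1, A_3, A_4.
Their circumcentre is (15/13, 34/13) with r² = 18125/169.
The farthest remaining point A_5 is at distance² 15850/169 ≤ 18125/169.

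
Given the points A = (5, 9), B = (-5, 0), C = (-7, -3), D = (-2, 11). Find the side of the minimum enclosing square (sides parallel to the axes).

14

The bounding box has width 12 and height 14.
An axis-aligned square enclosing the set must have side ≥ max(width, height).
So the minimum side is max(12, 14) = 14.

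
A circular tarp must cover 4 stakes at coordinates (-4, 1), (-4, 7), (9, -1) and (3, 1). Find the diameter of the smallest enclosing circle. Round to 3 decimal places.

15.264

A smallest enclosing disk is always determined by at most three of the input points on its boundary.
The farthest pair is (-4, 7)–(9, -1) with squared distance 233. The circle on this segment as diameter has centre (2.5, 3) and r² = 233/4 = 58.25.
Check (-4, 1): distance² to centre = 46.25 ≤ 58.25, so it lies inside.
All remaining points lie in this disk, and no smaller disk contains both endpoints, so this is the minimum enclosing circle.
Diameter = 2r = 2√(58.25) ≈ 15.264.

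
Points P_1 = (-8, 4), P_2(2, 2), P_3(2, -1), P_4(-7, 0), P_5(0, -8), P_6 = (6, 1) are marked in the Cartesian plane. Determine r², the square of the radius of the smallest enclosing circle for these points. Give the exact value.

The minimum enclosing circle of a finite set is fixed by two of the points (as a diameter) or three (as a circumcircle).
The minimum enclosing circle is determined by three boundary points: P_1, P_5, P_6.
Their circumcentre is (-1.625, -5/12) with r² = 34645/576.
The farthest remaining point P_4 is at distance² 16741/576 ≤ 34645/576.

34645/576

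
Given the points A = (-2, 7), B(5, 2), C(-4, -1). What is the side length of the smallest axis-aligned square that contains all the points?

The bounding box has width 9 and height 8.
An axis-aligned square enclosing the set must have side ≥ max(width, height).
So the minimum side is max(9, 8) = 9.

9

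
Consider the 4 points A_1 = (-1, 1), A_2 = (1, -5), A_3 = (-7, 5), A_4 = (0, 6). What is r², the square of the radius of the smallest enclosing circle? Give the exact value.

A smallest enclosing disk is always determined by at most three of the input points on its boundary.
The minimum enclosing circle is determined by three boundary points: A_2, A_3, A_4.
Their circumcentre is (-107/39, 8/39) with r² = 62525/1521.
The farthest remaining point A_1 is at distance² 5585/1521 ≤ 62525/1521.

62525/1521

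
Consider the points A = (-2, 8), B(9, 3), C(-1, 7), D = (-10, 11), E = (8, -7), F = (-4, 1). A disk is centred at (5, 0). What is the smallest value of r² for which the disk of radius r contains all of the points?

346

The required radius is the distance from (5, 0) to the farthest point.
Squared distances: 113, 25, 85, 346, 58, 82.
Maximum is 346, attained at D.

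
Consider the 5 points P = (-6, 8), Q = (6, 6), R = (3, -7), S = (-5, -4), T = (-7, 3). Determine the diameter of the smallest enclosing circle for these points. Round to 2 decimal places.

The minimum enclosing circle of a finite set is fixed by two of the points (as a diameter) or three (as a circumcircle).
The minimum enclosing circle is determined by three boundary points: P, Q, R.
Their circumcentre is (-28/27, 7/9) with r² = 55981/729.
The farthest remaining point T is at distance² 29521/729 ≤ 55981/729.
Diameter = 2r = 2√(55981/729) ≈ 17.53.

17.53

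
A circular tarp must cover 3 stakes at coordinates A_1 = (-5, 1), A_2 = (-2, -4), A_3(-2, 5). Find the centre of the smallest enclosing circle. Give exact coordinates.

(-2, 0.5)

Side lengths²: A_1A_2² = 34, A_1A_3² = 25, A_2A_3² = 81.
Since A_2A_3² = 81 ≥ 34 + 25 = 59, the angle opposite A_2A_3 is not acute, so the smallest enclosing circle has A_2A_3 as diameter.
Centre = midpoint of A_2A_3 = (-2, 0.5), r² = 81/4 = 20.25.
Centre = (-2, 0.5).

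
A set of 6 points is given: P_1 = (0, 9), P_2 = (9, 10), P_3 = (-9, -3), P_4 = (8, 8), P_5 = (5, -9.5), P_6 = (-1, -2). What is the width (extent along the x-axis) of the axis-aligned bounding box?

max x = 9, min x = -9, so width = 18.

18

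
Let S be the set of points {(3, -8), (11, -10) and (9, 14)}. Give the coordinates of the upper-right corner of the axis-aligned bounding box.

x-range [3, 11], y-range [-10, 14].
The upper-right corner is (11, 14).

(11, 14)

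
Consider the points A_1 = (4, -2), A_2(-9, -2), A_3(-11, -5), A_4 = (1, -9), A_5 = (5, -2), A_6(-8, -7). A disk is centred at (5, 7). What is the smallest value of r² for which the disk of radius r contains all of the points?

The required radius is the distance from (5, 7) to the farthest point.
Squared distances: 82, 277, 400, 272, 81, 365.
Maximum is 400, attained at A_3.

400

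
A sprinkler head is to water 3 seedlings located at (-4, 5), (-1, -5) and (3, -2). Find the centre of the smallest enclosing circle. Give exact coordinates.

Call the three points A, B, C in the order given.
Side lengths²: AB² = 109, AC² = 98, BC² = 25.
Since AB² = 109 < 98 + 25 = 123, the triangle is acute, so the smallest enclosing circle is the circumcircle.
Circumcentre = (-25/14, 3/14), r² = 2725/98.
Centre = (-25/14, 3/14).

(-25/14, 3/14)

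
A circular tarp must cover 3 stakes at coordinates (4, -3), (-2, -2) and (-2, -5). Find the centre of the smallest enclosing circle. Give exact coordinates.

Call the three points A, B, C in the order given.
Side lengths²: AB² = 37, AC² = 40, BC² = 9.
Since AC² = 40 < 37 + 9 = 46, the triangle is acute, so the smallest enclosing circle is the circumcircle.
Circumcentre = (5/6, -3.5), r² = 185/18.
Centre = (5/6, -3.5).

(5/6, -3.5)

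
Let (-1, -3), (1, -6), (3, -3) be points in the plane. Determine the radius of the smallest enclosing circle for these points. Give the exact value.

13/6

Call the three points A, B, C in the order given.
Side lengths²: AB² = 13, AC² = 16, BC² = 13.
Since AC² = 16 < 13 + 13 = 26, the triangle is acute, so the smallest enclosing circle is the circumcircle.
Circumcentre = (1, -23/6), r² = 169/36.
r = √(169/36) = 13/6.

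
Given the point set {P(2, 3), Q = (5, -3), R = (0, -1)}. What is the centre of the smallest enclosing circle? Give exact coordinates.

(3.25, -0.125)

Side lengths²: PQ² = 45, PR² = 20, QR² = 29.
Since PQ² = 45 < 29 + 20 = 49, the triangle is acute, so the smallest enclosing circle is the circumcircle.
Circumcentre = (3.25, -0.125), r² = 11.328125.
Centre = (3.25, -0.125).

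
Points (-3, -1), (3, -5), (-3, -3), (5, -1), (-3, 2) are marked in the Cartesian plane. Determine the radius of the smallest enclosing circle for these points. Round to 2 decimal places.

A smallest enclosing disk is always determined by at most three of the input points on its boundary.
The minimum enclosing circle is determined by three boundary points: (3, -5), (5, -1), (-3, 2).
Their circumcentre is (7/19, -45/38) with r² = 31025/1444.
The farthest remaining point (-3, -3) is at distance² 21145/1444 ≤ 31025/1444.
r = √(31025/1444) ≈ 4.64.

4.64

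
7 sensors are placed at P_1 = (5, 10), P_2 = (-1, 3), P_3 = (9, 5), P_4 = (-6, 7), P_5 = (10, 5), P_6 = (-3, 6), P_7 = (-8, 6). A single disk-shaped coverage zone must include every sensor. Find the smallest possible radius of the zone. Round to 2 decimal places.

9.01

By Welzl's lemma the MEC is supported by two points (diametrically opposite) or three points (on a circumcircle).
The farthest pair is P_5–P_7 with squared distance 325. The circle on this segment as diameter has centre (1, 5.5) and r² = 325/4 = 81.25.
Check P_1: distance² to centre = 36.25 ≤ 81.25, so it lies inside.
All remaining points lie in this disk, and no smaller disk contains both endpoints, so this is the minimum enclosing circle.
r = √(81.25) ≈ 9.01.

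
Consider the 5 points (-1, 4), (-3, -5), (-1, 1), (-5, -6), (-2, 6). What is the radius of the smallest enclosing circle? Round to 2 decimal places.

The farthest pair is (-5, -6)–(-2, 6) with squared distance 153. The circle on this segment as diameter has centre (-3.5, 0) and r² = 153/4 = 38.25.
Check (-1, 4): distance² to centre = 22.25 ≤ 38.25, so it lies inside.
All remaining points lie in this disk, and no smaller disk contains both endpoints, so this is the minimum enclosing circle.
r = √(38.25) ≈ 6.18.

6.18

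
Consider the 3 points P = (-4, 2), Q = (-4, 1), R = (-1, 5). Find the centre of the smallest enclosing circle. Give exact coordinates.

(-2.5, 3)

Side lengths²: PQ² = 1, PR² = 18, QR² = 25.
Since QR² = 25 ≥ 18 + 1 = 19, the angle opposite QR is not acute, so the smallest enclosing circle has QR as diameter.
Centre = midpoint of QR = (-2.5, 3), r² = 25/4 = 6.25.
Centre = (-2.5, 3).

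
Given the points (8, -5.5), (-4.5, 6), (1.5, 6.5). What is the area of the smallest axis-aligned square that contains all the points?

The bounding box has width 12.5 and height 12.
An axis-aligned square enclosing the set must have side ≥ max(width, height).
So the minimum side is max(12.5, 12) = 12.5.
Area = 12.5² = 156.25.

156.25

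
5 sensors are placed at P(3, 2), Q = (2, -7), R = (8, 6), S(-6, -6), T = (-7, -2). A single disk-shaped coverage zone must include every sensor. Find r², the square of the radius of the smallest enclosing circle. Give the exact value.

85

By Welzl's lemma the MEC is supported by two points (diametrically opposite) or three points (on a circumcircle).
The farthest pair is R–S with squared distance 340. The circle on this segment as diameter has centre (1, 0) and r² = 340/4 = 85.
Check P: distance² to centre = 8 ≤ 85, so it lies inside.
All remaining points lie in this disk, and no smaller disk contains both endpoints, so this is the minimum enclosing circle.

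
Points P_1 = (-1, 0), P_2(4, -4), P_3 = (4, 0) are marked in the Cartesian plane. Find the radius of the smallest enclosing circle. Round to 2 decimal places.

3.20

Side lengths²: P_1P_2² = 41, P_1P_3² = 25, P_2P_3² = 16.
Since P_1P_2² = 41 ≥ 25 + 16 = 41, the angle opposite P_1P_2 is not acute, so the smallest enclosing circle has P_1P_2 as diameter.
Centre = midpoint of P_1P_2 = (1.5, -2), r² = 41/4 = 10.25.
r = √(10.25) ≈ 3.20.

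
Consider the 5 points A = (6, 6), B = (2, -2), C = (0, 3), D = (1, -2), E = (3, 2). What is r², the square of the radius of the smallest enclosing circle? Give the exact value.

22.25

By Welzl's lemma the MEC is supported by two points (diametrically opposite) or three points (on a circumcircle).
The farthest pair is A–D with squared distance 89. The circle on this segment as diameter has centre (3.5, 2) and r² = 89/4 = 22.25.
Check B: distance² to centre = 18.25 ≤ 22.25, so it lies inside.
All remaining points lie in this disk, and no smaller disk contains both endpoints, so this is the minimum enclosing circle.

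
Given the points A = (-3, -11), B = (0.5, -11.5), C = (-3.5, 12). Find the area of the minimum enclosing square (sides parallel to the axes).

The bounding box has width 4 and height 23.5.
An axis-aligned square enclosing the set must have side ≥ max(width, height).
So the minimum side is max(4, 23.5) = 23.5.
Area = 23.5² = 552.25.

552.25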